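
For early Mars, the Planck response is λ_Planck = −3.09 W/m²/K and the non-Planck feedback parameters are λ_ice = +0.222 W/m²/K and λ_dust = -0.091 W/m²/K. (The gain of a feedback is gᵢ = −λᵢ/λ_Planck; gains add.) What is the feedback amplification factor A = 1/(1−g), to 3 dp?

Convert to gains: g_ice = 0.222/3.09 = 0.07184; g_dust = -0.091/3.09 = -0.02945.
Total gain g = 0.04239.
A = 1/(1 − 0.04239) = 1.044.

1.044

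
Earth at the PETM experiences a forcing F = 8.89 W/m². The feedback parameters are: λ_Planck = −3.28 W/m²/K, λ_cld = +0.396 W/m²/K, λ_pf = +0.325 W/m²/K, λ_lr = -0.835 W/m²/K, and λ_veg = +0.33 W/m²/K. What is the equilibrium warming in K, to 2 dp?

2.90 K

Net feedback parameter λ = (−3.28) + (+0.396) + (+0.325) + (-0.835) + (+0.33) = -3.064 W/m²/K.
ΔT = −F/λ = −8.89/(-3.064) = 2.90 K.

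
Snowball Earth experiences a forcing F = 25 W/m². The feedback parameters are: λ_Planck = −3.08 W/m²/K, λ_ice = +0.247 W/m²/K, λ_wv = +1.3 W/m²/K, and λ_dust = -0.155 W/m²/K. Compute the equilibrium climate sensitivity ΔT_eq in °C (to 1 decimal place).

14.8 °C

Net feedback parameter λ = (−3.08) + (+0.247) + (+1.3) + (-0.155) = -1.688 W/m²/K.
ΔT = −F/λ = −25/(-1.688) = 14.8 °C.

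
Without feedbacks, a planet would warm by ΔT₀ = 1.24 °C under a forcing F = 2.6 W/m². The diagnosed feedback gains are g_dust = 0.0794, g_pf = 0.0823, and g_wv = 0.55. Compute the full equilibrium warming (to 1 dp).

Total gain g = 0.0794 + 0.0823 + 0.55 = 0.7117.
Amplification A = 1/(1 − 0.7117) = 3.469.
ΔT = 1.24 × 3.469 = 4.3 °C.

4.3 °C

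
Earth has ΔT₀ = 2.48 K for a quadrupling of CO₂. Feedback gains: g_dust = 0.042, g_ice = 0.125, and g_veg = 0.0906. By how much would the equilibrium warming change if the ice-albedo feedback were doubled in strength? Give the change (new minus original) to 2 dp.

Original: g = 0.2576, ΔT = 2.48/(1−0.2576) = 3.3405 K.
With doubled ice-albedo: g' = 0.3826, ΔT' = 2.48/(1−0.3826) = 4.0168 K.
Change = 4.0168 − 3.3405 = 0.68 K.

0.68 K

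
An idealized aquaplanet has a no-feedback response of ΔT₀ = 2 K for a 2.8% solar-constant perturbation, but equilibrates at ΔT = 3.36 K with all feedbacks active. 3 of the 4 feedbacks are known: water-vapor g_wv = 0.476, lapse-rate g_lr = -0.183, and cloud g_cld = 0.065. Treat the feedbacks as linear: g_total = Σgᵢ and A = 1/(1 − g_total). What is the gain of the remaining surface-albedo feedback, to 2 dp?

Amplification A = ΔT/ΔT₀ = 3.36/2 = 1.68.
Total gain g = 1 − 1/A = 1 − 1/1.68 = 0.4048.
Known gains sum to 0.476 − 0.183 + 0.065 = 0.358.
g_alb = 0.4048 − 0.358 = 0.05.

0.05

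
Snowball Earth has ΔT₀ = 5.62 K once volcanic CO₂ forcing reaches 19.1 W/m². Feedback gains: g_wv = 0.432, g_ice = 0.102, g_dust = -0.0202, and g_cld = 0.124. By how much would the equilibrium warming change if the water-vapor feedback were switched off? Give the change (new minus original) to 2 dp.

-8.44 K

Original: g = 0.6378, ΔT = 5.62/(1−0.6378) = 15.5163 K.
Without water-vapor: g' = 0.2058, ΔT' = 5.62/(1−0.2058) = 7.0763 K.
Change = 7.0763 − 15.5163 = -8.44 K.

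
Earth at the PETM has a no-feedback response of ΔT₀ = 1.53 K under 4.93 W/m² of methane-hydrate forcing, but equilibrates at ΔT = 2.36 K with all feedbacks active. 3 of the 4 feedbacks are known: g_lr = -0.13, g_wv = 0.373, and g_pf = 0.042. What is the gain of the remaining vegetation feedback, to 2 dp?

0.07

Amplification A = ΔT/ΔT₀ = 2.36/1.53 = 1.542.
Total gain g = 1 − 1/A = 1 − 1/1.542 = 0.3515.
Known gains sum to -0.13 + 0.373 + 0.042 = 0.285.
g_veg = 0.3515 − 0.285 = 0.07.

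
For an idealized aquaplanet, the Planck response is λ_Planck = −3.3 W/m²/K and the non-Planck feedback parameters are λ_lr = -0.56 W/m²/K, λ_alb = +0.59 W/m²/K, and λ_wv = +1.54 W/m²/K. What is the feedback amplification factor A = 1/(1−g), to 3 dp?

Convert to gains: g_lr = -0.56/3.3 = -0.1697; g_alb = 0.59/3.3 = 0.1788; g_wv = 1.54/3.3 = 0.4667.
Total gain g = 0.4758.
A = 1/(1 − 0.4758) = 1.908.

1.908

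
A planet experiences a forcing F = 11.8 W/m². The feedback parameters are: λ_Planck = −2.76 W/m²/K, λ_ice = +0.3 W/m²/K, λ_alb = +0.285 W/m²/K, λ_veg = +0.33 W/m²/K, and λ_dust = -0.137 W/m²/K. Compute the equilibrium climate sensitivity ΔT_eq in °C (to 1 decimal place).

Net feedback parameter λ = (−2.76) + (+0.3) + (+0.285) + (+0.33) + (-0.137) = -1.982 W/m²/K.
ΔT = −F/λ = −11.8/(-1.982) = 6.0 °C.

6.0 °C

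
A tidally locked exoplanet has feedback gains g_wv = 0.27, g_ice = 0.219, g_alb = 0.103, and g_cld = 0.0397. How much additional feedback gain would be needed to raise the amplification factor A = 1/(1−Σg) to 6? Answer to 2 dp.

Current total gain = 0.6317.
Target gain for A = 6: g* = 1 − 1/6 = 0.8333.
Additional gain needed = 0.8333 − 0.6317 = 0.20.

0.20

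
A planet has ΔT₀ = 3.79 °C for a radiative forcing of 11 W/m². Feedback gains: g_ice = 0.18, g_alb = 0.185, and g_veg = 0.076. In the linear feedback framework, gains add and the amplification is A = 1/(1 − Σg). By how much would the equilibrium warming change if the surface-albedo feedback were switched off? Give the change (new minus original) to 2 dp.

Original: g = 0.441, ΔT = 3.79/(1−0.441) = 6.7800 °C.
Without surface-albedo: g' = 0.256, ΔT' = 3.79/(1−0.256) = 5.0941 °C.
Change = 5.0941 − 6.7800 = -1.69 °C.

-1.69 °C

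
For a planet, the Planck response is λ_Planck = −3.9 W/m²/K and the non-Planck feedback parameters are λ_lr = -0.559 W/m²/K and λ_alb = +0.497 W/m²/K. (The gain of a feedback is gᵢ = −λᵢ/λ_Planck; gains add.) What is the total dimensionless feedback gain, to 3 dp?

Convert to gains: g_lr = -0.559/3.9 = -0.1433; g_alb = 0.497/3.9 = 0.1274.
Total gain g = -0.0159.

-0.016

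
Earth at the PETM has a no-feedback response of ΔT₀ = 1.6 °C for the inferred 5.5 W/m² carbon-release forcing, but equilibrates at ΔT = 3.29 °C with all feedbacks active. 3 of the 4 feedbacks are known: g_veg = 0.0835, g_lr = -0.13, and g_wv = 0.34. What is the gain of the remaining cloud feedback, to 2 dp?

0.22

Amplification A = ΔT/ΔT₀ = 3.29/1.6 = 2.056.
Total gain g = 1 − 1/A = 1 − 1/2.056 = 0.5136.
Known gains sum to 0.0835 − 0.13 + 0.34 = 0.2935.
g_cld = 0.5136 − 0.2935 = 0.22.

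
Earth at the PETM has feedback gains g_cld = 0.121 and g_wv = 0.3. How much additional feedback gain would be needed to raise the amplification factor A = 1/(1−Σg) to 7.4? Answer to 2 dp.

0.44

Current total gain = 0.421.
Target gain for A = 7.4: g* = 1 − 1/7.4 = 0.8649.
Additional gain needed = 0.8649 − 0.421 = 0.44.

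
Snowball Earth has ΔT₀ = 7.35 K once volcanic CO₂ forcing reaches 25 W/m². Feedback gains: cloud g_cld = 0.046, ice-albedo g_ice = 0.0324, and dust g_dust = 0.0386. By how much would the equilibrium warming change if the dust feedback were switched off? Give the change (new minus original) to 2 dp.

Original: g = 0.117, ΔT = 7.35/(1−0.117) = 8.3239 K.
Without dust: g' = 0.0784, ΔT' = 7.35/(1−0.0784) = 7.9753 K.
Change = 7.9753 − 8.3239 = -0.35 K.

-0.35 K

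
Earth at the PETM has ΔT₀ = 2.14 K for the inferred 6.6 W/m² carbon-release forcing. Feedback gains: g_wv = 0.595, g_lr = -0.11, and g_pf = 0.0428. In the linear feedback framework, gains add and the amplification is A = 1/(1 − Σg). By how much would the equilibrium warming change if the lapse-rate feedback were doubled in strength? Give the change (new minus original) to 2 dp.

-0.86 K

Original: g = 0.5278, ΔT = 2.14/(1−0.5278) = 4.5320 K.
With doubled lapse-rate: g' = 0.4178, ΔT' = 2.14/(1−0.4178) = 3.6757 K.
Change = 3.6757 − 4.5320 = -0.86 K.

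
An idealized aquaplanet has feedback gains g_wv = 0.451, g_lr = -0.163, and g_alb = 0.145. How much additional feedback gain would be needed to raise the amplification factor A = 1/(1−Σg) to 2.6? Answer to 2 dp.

0.18

Current total gain = 0.433.
Target gain for A = 2.6: g* = 1 − 1/2.6 = 0.6154.
Additional gain needed = 0.6154 − 0.433 = 0.18.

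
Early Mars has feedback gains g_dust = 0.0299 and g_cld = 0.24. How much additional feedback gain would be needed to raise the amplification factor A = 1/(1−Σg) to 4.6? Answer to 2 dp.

0.51

Current total gain = 0.2699.
Target gain for A = 4.6: g* = 1 − 1/4.6 = 0.7826.
Additional gain needed = 0.7826 − 0.2699 = 0.51.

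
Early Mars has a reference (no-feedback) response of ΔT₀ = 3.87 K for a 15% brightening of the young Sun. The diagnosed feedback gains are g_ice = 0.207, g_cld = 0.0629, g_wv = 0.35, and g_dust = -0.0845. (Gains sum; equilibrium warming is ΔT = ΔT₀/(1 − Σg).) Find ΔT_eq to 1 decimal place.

8.3 K

Total gain g = 0.207 + 0.0629 + 0.35 − 0.0845 = 0.5354.
Amplification A = 1/(1 − 0.5354) = 2.152.
ΔT = 3.87 × 2.152 = 8.3 K.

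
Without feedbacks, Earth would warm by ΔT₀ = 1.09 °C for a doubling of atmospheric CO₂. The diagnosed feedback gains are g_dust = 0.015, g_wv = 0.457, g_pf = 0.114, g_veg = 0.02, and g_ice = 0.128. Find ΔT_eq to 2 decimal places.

4.10 °C

Total gain g = 0.015 + 0.457 + 0.114 + 0.02 + 0.128 = 0.734.
Amplification A = 1/(1 − 0.734) = 3.759.
ΔT = 1.09 × 3.759 = 4.10 °C.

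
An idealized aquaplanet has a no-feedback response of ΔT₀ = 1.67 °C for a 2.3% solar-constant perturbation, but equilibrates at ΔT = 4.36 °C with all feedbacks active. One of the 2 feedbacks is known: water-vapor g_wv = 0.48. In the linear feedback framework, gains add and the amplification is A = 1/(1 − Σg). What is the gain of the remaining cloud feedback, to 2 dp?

0.14

Amplification A = ΔT/ΔT₀ = 4.36/1.67 = 2.611.
Total gain g = 1 − 1/A = 1 − 1/2.611 = 0.617.
The known gain is 0.48.
g_cld = 0.617 − 0.48 = 0.14.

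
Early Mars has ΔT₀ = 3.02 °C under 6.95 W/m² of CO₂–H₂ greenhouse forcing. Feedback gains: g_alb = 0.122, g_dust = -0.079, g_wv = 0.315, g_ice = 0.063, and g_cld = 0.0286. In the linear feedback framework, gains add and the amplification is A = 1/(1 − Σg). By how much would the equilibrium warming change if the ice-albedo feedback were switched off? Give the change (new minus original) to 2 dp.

Original: g = 0.4496, ΔT = 3.02/(1−0.4496) = 5.4869 °C.
Without ice-albedo: g' = 0.3866, ΔT' = 3.02/(1−0.3866) = 4.9234 °C.
Change = 4.9234 − 5.4869 = -0.56 °C.

-0.56 °C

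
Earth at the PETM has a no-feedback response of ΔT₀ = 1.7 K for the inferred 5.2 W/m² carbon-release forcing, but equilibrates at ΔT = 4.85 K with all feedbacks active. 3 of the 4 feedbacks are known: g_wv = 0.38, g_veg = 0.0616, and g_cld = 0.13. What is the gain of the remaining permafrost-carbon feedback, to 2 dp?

Amplification A = ΔT/ΔT₀ = 4.85/1.7 = 2.853.
Total gain g = 1 − 1/A = 1 − 1/2.853 = 0.6495.
Known gains sum to 0.38 + 0.0616 + 0.13 = 0.5716.
g_pf = 0.6495 − 0.5716 = 0.08.

0.08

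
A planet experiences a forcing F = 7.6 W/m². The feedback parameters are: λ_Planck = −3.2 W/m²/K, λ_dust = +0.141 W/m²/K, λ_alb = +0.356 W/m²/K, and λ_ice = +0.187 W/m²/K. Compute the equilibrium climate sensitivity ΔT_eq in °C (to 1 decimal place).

3.0 °C

Net feedback parameter λ = (−3.2) + (+0.141) + (+0.356) + (+0.187) = -2.516 W/m²/K.
ΔT = −F/λ = −7.6/(-2.516) = 3.0 °C.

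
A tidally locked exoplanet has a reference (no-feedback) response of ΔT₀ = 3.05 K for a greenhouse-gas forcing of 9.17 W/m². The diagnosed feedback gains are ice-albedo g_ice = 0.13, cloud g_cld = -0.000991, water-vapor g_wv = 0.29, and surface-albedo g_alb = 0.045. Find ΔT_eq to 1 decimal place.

Total gain g = 0.13 − 0.000991 + 0.29 + 0.045 = 0.464009.
Amplification A = 1/(1 − 0.464009) = 1.866.
ΔT = 3.05 × 1.866 = 5.7 K.

5.7 K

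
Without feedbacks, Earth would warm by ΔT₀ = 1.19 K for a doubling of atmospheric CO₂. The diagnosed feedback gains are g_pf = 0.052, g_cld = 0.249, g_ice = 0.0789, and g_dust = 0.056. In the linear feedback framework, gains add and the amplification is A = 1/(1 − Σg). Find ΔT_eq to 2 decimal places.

2.11 K

Total gain g = 0.052 + 0.249 + 0.0789 + 0.056 = 0.4359.
Amplification A = 1/(1 − 0.4359) = 1.773.
ΔT = 1.19 × 1.773 = 2.11 K.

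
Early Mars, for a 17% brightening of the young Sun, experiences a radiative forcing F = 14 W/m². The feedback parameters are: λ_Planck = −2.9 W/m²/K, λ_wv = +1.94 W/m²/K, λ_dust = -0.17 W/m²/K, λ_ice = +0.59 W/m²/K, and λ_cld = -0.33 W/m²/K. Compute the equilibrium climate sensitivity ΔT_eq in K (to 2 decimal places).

16.09 K

Net feedback parameter λ = (−2.9) + (+1.94) + (-0.17) + (+0.59) + (-0.33) = -0.87 W/m²/K.
ΔT = −F/λ = −14/(-0.87) = 16.09 K.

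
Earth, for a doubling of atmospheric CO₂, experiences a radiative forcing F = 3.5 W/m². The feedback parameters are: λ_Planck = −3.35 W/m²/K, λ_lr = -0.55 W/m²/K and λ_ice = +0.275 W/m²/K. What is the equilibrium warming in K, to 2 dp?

0.97 K

Net feedback parameter λ = (−3.35) + (-0.55) + (+0.275) = -3.625 W/m²/K.
ΔT = −F/λ = −3.5/(-3.625) = 0.97 K.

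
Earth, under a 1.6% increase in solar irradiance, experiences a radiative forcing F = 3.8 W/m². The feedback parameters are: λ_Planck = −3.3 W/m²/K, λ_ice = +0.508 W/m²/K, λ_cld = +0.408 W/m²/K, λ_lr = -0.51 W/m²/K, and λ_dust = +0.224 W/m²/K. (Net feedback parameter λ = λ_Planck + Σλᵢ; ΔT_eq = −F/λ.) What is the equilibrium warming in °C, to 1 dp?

Net feedback parameter λ = (−3.3) + (+0.508) + (+0.408) + (-0.51) + (+0.224) = -2.67 W/m²/K.
ΔT = −F/λ = −3.8/(-2.67) = 1.4 °C.

1.4 °C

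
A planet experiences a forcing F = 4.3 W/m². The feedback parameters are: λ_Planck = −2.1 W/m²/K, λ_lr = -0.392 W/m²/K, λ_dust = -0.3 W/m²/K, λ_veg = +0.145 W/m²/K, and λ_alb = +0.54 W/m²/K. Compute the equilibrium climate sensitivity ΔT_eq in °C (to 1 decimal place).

Net feedback parameter λ = (−2.1) + (-0.392) + (-0.3) + (+0.145) + (+0.54) = -2.107 W/m²/K.
ΔT = −F/λ = −4.3/(-2.107) = 2.0 °C.

2.0 °C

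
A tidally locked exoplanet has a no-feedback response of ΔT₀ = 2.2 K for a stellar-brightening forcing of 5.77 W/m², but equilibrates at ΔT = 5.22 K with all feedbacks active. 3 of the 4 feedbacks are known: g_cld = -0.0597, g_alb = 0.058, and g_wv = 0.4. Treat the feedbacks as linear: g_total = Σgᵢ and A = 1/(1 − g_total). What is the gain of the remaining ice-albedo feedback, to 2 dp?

0.18

Amplification A = ΔT/ΔT₀ = 5.22/2.2 = 2.373.
Total gain g = 1 − 1/A = 1 − 1/2.373 = 0.5786.
Known gains sum to -0.0597 + 0.058 + 0.4 = 0.3983.
g_ice = 0.5786 − 0.3983 = 0.18.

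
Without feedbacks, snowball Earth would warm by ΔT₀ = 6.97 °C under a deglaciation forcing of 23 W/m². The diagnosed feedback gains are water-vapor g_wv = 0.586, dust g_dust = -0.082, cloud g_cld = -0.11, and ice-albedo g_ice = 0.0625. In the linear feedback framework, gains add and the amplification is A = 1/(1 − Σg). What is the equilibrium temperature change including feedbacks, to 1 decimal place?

Total gain g = 0.586 − 0.082 − 0.11 + 0.0625 = 0.4565.
Amplification A = 1/(1 − 0.4565) = 1.84.
ΔT = 6.97 × 1.84 = 12.8 °C.

12.8 °C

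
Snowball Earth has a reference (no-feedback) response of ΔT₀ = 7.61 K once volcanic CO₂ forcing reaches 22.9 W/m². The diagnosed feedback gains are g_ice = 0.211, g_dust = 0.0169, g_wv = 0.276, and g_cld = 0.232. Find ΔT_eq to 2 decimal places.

Total gain g = 0.211 + 0.0169 + 0.276 + 0.232 = 0.7359.
Amplification A = 1/(1 − 0.7359) = 3.786.
ΔT = 7.61 × 3.786 = 28.81 K.

28.81 K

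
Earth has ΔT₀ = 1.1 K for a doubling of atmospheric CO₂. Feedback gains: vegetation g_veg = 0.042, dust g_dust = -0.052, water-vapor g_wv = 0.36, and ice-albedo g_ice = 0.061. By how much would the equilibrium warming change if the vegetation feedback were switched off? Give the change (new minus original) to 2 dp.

Original: g = 0.411, ΔT = 1.1/(1−0.411) = 1.8676 K.
Without vegetation: g' = 0.369, ΔT' = 1.1/(1−0.369) = 1.7433 K.
Change = 1.7433 − 1.8676 = -0.12 K.

-0.12 K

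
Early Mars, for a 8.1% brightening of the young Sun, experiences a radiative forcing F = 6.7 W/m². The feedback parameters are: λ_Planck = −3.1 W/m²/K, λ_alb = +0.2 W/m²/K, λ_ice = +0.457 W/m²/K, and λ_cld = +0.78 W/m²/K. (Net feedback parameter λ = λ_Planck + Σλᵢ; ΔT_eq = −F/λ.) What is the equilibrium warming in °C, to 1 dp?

Net feedback parameter λ = (−3.1) + (+0.2) + (+0.457) + (+0.78) = -1.663 W/m²/K.
ΔT = −F/λ = −6.7/(-1.663) = 4.0 °C.

4.0 °C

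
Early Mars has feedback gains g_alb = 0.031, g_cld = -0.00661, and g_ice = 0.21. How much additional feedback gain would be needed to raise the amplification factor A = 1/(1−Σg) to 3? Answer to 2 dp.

Current total gain = 0.23439.
Target gain for A = 3: g* = 1 − 1/3 = 0.6667.
Additional gain needed = 0.6667 − 0.23439 = 0.43.

0.43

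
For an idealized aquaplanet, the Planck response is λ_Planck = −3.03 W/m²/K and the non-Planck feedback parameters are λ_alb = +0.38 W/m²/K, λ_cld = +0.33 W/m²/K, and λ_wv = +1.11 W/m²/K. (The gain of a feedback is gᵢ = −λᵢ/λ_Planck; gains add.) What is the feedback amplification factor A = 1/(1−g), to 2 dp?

Convert to gains: g_alb = 0.38/3.03 = 0.1254; g_cld = 0.33/3.03 = 0.1089; g_wv = 1.11/3.03 = 0.3663.
Total gain g = 0.6006.
A = 1/(1 − 0.6006) = 2.50.

2.50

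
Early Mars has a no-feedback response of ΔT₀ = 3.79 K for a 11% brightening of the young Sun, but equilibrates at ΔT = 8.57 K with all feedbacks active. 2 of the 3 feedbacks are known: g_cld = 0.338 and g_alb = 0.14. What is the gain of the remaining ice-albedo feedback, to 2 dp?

0.08

Amplification A = ΔT/ΔT₀ = 8.57/3.79 = 2.261.
Total gain g = 1 − 1/A = 1 − 1/2.261 = 0.5577.
Known gains sum to 0.338 + 0.14 = 0.478.
g_ice = 0.5577 − 0.478 = 0.08.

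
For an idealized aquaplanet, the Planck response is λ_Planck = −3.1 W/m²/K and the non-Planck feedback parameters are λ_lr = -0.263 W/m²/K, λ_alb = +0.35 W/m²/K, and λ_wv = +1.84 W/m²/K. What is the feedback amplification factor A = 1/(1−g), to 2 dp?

Convert to gains: g_lr = -0.263/3.1 = -0.08484; g_alb = 0.35/3.1 = 0.1129; g_wv = 1.84/3.1 = 0.5935.
Total gain g = 0.62156.
A = 1/(1 − 0.62156) = 2.64.

2.64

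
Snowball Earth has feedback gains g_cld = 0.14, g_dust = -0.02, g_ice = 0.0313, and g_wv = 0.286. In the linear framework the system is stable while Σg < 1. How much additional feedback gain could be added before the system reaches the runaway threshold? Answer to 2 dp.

0.56

Current total gain = 0.14 − 0.02 + 0.0313 + 0.286 = 0.4373.
Margin to runaway = 1 − 0.4373 = 0.56.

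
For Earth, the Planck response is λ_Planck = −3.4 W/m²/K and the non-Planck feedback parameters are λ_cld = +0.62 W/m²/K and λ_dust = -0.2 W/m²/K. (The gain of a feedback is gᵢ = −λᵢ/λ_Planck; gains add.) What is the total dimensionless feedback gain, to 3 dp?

0.124

Convert to gains: g_cld = 0.62/3.4 = 0.1824; g_dust = -0.2/3.4 = -0.05882.
Total gain g = 0.12358.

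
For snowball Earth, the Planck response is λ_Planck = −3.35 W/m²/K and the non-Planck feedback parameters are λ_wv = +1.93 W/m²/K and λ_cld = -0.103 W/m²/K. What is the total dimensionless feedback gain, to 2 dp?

0.55

Convert to gains: g_wv = 1.93/3.35 = 0.5761; g_cld = -0.103/3.35 = -0.03075.
Total gain g = 0.54535.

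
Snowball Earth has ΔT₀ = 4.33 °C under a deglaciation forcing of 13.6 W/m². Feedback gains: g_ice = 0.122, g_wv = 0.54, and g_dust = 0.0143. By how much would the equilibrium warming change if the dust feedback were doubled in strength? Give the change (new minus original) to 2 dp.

Original: g = 0.6763, ΔT = 4.33/(1−0.6763) = 13.3766 °C.
With doubled dust: g' = 0.6906, ΔT' = 4.33/(1−0.6906) = 13.9948 °C.
Change = 13.9948 − 13.3766 = 0.62 °C.

0.62 °C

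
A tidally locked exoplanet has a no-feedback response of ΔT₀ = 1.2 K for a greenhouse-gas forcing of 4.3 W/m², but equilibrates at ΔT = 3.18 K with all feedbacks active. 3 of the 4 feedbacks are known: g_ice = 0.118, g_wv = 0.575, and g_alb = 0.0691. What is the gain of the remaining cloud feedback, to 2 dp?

-0.14

Amplification A = ΔT/ΔT₀ = 3.18/1.2 = 2.65.
Total gain g = 1 − 1/A = 1 − 1/2.65 = 0.6226.
Known gains sum to 0.118 + 0.575 + 0.0691 = 0.7621.
g_cld = 0.6226 − 0.7621 = -0.14.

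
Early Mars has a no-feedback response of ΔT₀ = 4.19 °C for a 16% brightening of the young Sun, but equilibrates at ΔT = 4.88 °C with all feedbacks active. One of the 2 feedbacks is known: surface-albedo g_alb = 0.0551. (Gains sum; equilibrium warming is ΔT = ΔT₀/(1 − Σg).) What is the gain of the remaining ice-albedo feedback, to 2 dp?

0.09

Amplification A = ΔT/ΔT₀ = 4.88/4.19 = 1.165.
Total gain g = 1 − 1/A = 1 − 1/1.165 = 0.1416.
The known gain is 0.0551.
g_ice = 0.1416 − 0.0551 = 0.09.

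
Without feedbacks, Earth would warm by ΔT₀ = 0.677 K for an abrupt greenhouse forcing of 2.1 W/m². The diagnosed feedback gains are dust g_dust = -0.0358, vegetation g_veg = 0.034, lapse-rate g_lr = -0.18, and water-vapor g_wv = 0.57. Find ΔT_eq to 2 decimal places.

Total gain g = -0.0358 + 0.034 − 0.18 + 0.57 = 0.3882.
Amplification A = 1/(1 − 0.3882) = 1.635.
ΔT = 0.677 × 1.635 = 1.11 K.

1.11 K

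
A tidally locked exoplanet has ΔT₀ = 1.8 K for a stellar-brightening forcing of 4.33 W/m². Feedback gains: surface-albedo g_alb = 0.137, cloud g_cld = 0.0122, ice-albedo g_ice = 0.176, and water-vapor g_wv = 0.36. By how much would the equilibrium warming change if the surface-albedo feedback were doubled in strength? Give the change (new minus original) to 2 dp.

4.41 K

Original: g = 0.6852, ΔT = 1.8/(1−0.6852) = 5.7179 K.
With doubled surface-albedo: g' = 0.8222, ΔT' = 1.8/(1−0.8222) = 10.1237 K.
Change = 10.1237 − 5.7179 = 4.41 K.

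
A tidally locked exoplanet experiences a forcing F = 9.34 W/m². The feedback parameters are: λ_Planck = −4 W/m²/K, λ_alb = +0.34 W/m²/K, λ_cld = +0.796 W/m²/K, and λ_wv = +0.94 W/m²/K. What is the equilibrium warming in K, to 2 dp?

4.85 K

Net feedback parameter λ = (−4) + (+0.34) + (+0.796) + (+0.94) = -1.924 W/m²/K.
ΔT = −F/λ = −9.34/(-1.924) = 4.85 K.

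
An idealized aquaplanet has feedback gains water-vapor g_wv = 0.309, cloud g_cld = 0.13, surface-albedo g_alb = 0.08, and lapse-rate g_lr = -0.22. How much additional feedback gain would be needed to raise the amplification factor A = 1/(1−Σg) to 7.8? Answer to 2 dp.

Current total gain = 0.299.
Target gain for A = 7.8: g* = 1 − 1/7.8 = 0.8718.
Additional gain needed = 0.8718 − 0.299 = 0.57.

0.57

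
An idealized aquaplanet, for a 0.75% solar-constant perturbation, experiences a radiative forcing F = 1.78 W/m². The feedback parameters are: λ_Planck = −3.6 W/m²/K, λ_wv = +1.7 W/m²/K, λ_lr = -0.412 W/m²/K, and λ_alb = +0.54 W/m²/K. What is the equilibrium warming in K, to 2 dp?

Net feedback parameter λ = (−3.6) + (+1.7) + (-0.412) + (+0.54) = -1.772 W/m²/K.
ΔT = −F/λ = −1.78/(-1.772) = 1.00 K.

1.00 K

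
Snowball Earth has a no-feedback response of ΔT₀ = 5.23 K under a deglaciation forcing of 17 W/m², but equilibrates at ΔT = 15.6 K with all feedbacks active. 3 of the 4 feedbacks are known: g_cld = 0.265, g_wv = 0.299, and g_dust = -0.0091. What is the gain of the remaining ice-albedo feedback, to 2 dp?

Amplification A = ΔT/ΔT₀ = 15.6/5.23 = 2.983.
Total gain g = 1 − 1/A = 1 − 1/2.983 = 0.6648.
Known gains sum to 0.265 + 0.299 − 0.0091 = 0.5549.
g_ice = 0.6648 − 0.5549 = 0.11.

0.11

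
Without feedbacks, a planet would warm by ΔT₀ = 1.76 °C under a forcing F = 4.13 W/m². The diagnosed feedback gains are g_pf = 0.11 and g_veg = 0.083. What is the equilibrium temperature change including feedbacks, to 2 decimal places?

2.18 °C

Total gain g = 0.11 + 0.083 = 0.193.
Amplification A = 1/(1 − 0.193) = 1.239.
ΔT = 1.76 × 1.239 = 2.18 °C.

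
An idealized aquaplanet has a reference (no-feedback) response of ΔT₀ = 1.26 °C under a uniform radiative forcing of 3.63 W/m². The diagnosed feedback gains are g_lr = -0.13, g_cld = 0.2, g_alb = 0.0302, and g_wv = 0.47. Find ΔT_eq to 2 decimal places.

2.93 °C

Total gain g = -0.13 + 0.2 + 0.0302 + 0.47 = 0.5702.
Amplification A = 1/(1 − 0.5702) = 2.327.
ΔT = 1.26 × 2.327 = 2.93 °C.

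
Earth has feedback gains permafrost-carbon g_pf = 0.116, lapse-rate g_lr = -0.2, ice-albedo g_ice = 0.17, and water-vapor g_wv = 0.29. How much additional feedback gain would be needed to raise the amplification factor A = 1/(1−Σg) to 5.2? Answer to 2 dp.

Current total gain = 0.376.
Target gain for A = 5.2: g* = 1 − 1/5.2 = 0.8077.
Additional gain needed = 0.8077 − 0.376 = 0.43.

0.43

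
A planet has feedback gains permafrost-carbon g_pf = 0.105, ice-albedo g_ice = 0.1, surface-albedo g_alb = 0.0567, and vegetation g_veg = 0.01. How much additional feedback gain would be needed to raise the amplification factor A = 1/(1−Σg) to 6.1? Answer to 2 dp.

0.56

Current total gain = 0.2717.
Target gain for A = 6.1: g* = 1 − 1/6.1 = 0.8361.
Additional gain needed = 0.8361 − 0.2717 = 0.56.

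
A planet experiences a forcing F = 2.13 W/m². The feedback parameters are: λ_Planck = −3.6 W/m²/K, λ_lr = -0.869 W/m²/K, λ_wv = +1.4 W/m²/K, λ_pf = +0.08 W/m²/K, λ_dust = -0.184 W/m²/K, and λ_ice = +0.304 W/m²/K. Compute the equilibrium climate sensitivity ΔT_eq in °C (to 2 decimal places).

0.74 °C

Net feedback parameter λ = (−3.6) + (-0.869) + (+1.4) + (+0.08) + (-0.184) + (+0.304) = -2.869 W/m²/K.
ΔT = −F/λ = −2.13/(-2.869) = 0.74 °C.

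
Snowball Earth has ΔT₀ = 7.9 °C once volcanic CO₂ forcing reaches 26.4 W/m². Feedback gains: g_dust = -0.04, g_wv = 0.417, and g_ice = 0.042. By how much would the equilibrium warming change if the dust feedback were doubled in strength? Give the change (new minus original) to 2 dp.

-0.88 °C

Original: g = 0.419, ΔT = 7.9/(1−0.419) = 13.5972 °C.
With doubled dust: g' = 0.379, ΔT' = 7.9/(1−0.379) = 12.7214 °C.
Change = 12.7214 − 13.5972 = -0.88 °C.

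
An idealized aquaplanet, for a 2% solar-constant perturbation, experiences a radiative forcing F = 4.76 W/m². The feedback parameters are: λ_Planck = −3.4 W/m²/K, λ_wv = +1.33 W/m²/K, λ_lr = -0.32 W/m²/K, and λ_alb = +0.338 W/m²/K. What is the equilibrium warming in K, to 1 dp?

2.3 K

Net feedback parameter λ = (−3.4) + (+1.33) + (-0.32) + (+0.338) = -2.052 W/m²/K.
ΔT = −F/λ = −4.76/(-2.052) = 2.3 K.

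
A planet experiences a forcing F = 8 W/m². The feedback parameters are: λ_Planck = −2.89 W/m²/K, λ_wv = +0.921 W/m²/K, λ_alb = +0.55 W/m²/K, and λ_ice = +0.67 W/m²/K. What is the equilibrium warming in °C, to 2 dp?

10.68 °C

Net feedback parameter λ = (−2.89) + (+0.921) + (+0.55) + (+0.67) = -0.749 W/m²/K.
ΔT = −F/λ = −8/(-0.749) = 10.68 °C.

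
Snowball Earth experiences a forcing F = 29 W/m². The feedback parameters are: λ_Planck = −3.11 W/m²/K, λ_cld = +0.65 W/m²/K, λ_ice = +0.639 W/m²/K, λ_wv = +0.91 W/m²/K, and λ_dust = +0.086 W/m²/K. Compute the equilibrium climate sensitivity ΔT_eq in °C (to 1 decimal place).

Net feedback parameter λ = (−3.11) + (+0.65) + (+0.639) + (+0.91) + (+0.086) = -0.825 W/m²/K.
ΔT = −F/λ = −29/(-0.825) = 35.2 °C.

35.2 °C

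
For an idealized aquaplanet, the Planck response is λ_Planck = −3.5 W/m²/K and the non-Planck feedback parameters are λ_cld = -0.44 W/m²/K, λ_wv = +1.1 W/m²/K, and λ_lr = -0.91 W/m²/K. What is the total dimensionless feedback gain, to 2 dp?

Convert to gains: g_cld = -0.44/3.5 = -0.1257; g_wv = 1.1/3.5 = 0.3143; g_lr = -0.91/3.5 = -0.26.
Total gain g = -0.0714.

-0.07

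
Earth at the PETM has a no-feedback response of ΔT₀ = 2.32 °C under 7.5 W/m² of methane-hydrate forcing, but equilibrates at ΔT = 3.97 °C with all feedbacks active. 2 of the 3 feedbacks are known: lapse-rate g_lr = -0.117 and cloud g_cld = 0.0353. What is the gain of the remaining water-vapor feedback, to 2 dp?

0.50

Amplification A = ΔT/ΔT₀ = 3.97/2.32 = 1.711.
Total gain g = 1 − 1/A = 1 − 1/1.711 = 0.4155.
Known gains sum to -0.117 + 0.0353 = -0.0817.
g_wv = 0.4155 + 0.0817 = 0.50.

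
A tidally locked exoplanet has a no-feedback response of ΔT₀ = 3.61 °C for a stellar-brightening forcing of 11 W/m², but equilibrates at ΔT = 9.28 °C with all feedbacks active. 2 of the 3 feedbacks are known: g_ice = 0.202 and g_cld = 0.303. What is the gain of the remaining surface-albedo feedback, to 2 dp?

Amplification A = ΔT/ΔT₀ = 9.28/3.61 = 2.571.
Total gain g = 1 − 1/A = 1 − 1/2.571 = 0.611.
Known gains sum to 0.202 + 0.303 = 0.505.
g_alb = 0.611 − 0.505 = 0.11.

0.11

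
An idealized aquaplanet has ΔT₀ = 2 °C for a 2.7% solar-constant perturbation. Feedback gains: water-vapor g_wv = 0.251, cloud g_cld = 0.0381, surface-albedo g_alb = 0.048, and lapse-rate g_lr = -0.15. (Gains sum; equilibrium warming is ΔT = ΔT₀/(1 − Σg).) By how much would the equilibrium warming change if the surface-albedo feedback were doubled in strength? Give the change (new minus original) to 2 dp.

Original: g = 0.1871, ΔT = 2/(1−0.1871) = 2.4603 °C.
With doubled surface-albedo: g' = 0.2351, ΔT' = 2/(1−0.2351) = 2.6147 °C.
Change = 2.6147 − 2.4603 = 0.15 °C.

0.15 °C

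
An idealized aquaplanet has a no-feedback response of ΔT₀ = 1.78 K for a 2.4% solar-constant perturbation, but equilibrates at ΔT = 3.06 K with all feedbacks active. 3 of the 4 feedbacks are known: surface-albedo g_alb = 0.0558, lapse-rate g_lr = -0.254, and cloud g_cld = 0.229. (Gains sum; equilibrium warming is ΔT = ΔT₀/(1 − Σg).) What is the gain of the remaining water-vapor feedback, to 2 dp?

0.39

Amplification A = ΔT/ΔT₀ = 3.06/1.78 = 1.719.
Total gain g = 1 − 1/A = 1 − 1/1.719 = 0.4183.
Known gains sum to 0.0558 − 0.254 + 0.229 = 0.0308.
g_wv = 0.4183 − 0.0308 = 0.39.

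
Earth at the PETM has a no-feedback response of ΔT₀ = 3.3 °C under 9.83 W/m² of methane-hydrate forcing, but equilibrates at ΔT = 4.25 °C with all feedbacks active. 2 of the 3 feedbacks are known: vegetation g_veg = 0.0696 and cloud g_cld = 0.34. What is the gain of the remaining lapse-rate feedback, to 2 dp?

-0.19

Amplification A = ΔT/ΔT₀ = 4.25/3.3 = 1.288.
Total gain g = 1 − 1/A = 1 − 1/1.288 = 0.2236.
Known gains sum to 0.0696 + 0.34 = 0.4096.
g_lr = 0.2236 − 0.4096 = -0.19.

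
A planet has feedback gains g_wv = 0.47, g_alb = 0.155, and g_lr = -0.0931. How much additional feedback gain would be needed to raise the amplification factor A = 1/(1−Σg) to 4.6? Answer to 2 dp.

0.25

Current total gain = 0.5319.
Target gain for A = 4.6: g* = 1 − 1/4.6 = 0.7826.
Additional gain needed = 0.7826 − 0.5319 = 0.25.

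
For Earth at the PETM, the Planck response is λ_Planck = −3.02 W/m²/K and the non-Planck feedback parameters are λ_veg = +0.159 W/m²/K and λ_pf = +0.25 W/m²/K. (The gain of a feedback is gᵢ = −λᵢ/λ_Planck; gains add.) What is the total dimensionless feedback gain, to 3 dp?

0.135

Convert to gains: g_veg = 0.159/3.02 = 0.05265; g_pf = 0.25/3.02 = 0.08278.
Total gain g = 0.13543.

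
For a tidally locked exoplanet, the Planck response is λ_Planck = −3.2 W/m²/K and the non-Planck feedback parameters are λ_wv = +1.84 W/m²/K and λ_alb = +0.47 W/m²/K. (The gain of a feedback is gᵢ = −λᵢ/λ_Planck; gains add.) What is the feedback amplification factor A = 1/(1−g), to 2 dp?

Convert to gains: g_wv = 1.84/3.2 = 0.575; g_alb = 0.47/3.2 = 0.1469.
Total gain g = 0.7219.
A = 1/(1 − 0.7219) = 3.60.

3.60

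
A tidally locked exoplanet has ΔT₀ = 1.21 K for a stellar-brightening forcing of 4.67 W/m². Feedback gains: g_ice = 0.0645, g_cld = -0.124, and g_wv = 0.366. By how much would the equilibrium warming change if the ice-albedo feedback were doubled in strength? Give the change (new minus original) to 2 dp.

Original: g = 0.3065, ΔT = 1.21/(1−0.3065) = 1.7448 K.
With doubled ice-albedo: g' = 0.371, ΔT' = 1.21/(1−0.371) = 1.9237 K.
Change = 1.9237 − 1.7448 = 0.18 K.

0.18 K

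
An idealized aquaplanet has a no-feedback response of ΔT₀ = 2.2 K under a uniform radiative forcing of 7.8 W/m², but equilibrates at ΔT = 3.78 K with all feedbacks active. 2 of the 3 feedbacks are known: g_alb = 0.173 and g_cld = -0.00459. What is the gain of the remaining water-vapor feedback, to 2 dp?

Amplification A = ΔT/ΔT₀ = 3.78/2.2 = 1.718.
Total gain g = 1 − 1/A = 1 − 1/1.718 = 0.4179.
Known gains sum to 0.173 − 0.00459 = 0.16841.
g_wv = 0.4179 − 0.16841 = 0.25.

0.25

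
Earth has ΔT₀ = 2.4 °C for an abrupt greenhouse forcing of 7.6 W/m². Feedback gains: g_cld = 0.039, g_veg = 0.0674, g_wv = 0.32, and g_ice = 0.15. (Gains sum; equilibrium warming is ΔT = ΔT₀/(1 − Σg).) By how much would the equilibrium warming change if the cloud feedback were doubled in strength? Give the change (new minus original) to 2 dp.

Original: g = 0.5764, ΔT = 2.4/(1−0.5764) = 5.6657 °C.
With doubled cloud: g' = 0.6154, ΔT' = 2.4/(1−0.6154) = 6.2402 °C.
Change = 6.2402 − 5.6657 = 0.57 °C.

0.57 °C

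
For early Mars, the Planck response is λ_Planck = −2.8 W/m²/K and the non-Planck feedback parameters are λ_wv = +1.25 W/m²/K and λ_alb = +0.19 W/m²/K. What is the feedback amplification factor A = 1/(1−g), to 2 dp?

Convert to gains: g_wv = 1.25/2.8 = 0.4464; g_alb = 0.19/2.8 = 0.06786.
Total gain g = 0.51426.
A = 1/(1 − 0.51426) = 2.06.

2.06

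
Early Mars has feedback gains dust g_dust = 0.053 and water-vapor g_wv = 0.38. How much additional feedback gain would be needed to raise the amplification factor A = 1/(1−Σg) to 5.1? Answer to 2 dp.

Current total gain = 0.433.
Target gain for A = 5.1: g* = 1 − 1/5.1 = 0.8039.
Additional gain needed = 0.8039 − 0.433 = 0.37.

0.37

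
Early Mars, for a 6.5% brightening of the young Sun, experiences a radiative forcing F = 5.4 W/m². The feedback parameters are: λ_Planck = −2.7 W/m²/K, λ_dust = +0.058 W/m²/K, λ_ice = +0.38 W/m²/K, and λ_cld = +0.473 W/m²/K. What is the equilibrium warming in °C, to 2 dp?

Net feedback parameter λ = (−2.7) + (+0.058) + (+0.38) + (+0.473) = -1.789 W/m²/K.
ΔT = −F/λ = −5.4/(-1.789) = 3.02 °C.

3.02 °C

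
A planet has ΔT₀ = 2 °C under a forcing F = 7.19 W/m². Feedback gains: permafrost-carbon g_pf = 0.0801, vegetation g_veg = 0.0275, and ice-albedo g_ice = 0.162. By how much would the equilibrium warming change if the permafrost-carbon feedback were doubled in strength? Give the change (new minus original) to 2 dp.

0.34 °C

Original: g = 0.2696, ΔT = 2/(1−0.2696) = 2.7382 °C.
With doubled permafrost-carbon: g' = 0.3497, ΔT' = 2/(1−0.3497) = 3.0755 °C.
Change = 3.0755 − 2.7382 = 0.34 °C.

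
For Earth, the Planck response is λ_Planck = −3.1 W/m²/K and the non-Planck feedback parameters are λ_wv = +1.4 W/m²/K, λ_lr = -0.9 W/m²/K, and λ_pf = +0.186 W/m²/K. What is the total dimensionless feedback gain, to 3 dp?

0.221

Convert to gains: g_wv = 1.4/3.1 = 0.4516; g_lr = -0.9/3.1 = -0.2903; g_pf = 0.186/3.1 = 0.06.
Total gain g = 0.2213.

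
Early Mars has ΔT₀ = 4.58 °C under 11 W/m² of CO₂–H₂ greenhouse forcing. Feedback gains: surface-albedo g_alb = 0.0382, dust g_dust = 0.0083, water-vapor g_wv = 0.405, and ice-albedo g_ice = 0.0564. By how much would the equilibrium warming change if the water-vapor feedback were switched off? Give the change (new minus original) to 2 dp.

-4.20 °C

Original: g = 0.5079, ΔT = 4.58/(1−0.5079) = 9.3071 °C.
Without water-vapor: g' = 0.1029, ΔT' = 4.58/(1−0.1029) = 5.1053 °C.
Change = 5.1053 − 9.3071 = -4.20 °C.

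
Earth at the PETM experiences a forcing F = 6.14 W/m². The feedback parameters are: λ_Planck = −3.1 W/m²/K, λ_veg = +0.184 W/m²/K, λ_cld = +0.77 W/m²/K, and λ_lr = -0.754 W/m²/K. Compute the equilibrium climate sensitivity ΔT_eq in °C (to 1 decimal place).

2.1 °C

Net feedback parameter λ = (−3.1) + (+0.184) + (+0.77) + (-0.754) = -2.9 W/m²/K.
ΔT = −F/λ = −6.14/(-2.9) = 2.1 °C.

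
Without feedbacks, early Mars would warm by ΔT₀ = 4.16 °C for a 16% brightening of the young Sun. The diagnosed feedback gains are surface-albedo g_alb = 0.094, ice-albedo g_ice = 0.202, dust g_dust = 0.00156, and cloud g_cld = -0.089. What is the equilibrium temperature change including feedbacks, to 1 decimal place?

5.3 °C

Total gain g = 0.094 + 0.202 + 0.00156 − 0.089 = 0.20856.
Amplification A = 1/(1 − 0.20856) = 1.264.
ΔT = 4.16 × 1.264 = 5.3 °C.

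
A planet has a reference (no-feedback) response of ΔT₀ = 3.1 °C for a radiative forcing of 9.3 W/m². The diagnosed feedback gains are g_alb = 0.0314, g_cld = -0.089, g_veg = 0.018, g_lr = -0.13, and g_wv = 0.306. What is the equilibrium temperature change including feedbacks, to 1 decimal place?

3.6 °C

Total gain g = 0.0314 − 0.089 + 0.018 − 0.13 + 0.306 = 0.1364.
Amplification A = 1/(1 − 0.1364) = 1.158.
ΔT = 3.1 × 1.158 = 3.6 °C.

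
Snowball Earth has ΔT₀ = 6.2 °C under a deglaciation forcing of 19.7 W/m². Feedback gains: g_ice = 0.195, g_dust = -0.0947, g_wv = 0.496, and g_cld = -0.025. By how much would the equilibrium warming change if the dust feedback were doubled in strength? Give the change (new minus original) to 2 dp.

Original: g = 0.5713, ΔT = 6.2/(1−0.5713) = 14.4623 °C.
With doubled dust: g' = 0.4766, ΔT' = 6.2/(1−0.4766) = 11.8456 °C.
Change = 11.8456 − 14.4623 = -2.62 °C.

-2.62 °C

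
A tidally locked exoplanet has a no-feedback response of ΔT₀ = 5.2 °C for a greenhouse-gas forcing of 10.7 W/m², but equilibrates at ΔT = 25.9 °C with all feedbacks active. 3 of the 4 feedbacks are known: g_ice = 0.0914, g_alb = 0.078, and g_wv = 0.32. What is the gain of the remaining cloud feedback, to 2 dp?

Amplification A = ΔT/ΔT₀ = 25.9/5.2 = 4.981.
Total gain g = 1 − 1/A = 1 − 1/4.981 = 0.7992.
Known gains sum to 0.0914 + 0.078 + 0.32 = 0.4894.
g_cld = 0.7992 − 0.4894 = 0.31.

0.31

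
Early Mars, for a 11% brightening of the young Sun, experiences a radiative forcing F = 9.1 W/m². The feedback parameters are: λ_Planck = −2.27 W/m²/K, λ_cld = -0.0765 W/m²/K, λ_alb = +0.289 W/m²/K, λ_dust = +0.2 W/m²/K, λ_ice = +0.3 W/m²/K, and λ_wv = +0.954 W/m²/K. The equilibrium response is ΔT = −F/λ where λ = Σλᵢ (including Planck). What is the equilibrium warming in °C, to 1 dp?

Net feedback parameter λ = (−2.27) + (-0.0765) + (+0.289) + (+0.2) + (+0.3) + (+0.954) = -0.6035 W/m²/K.
ΔT = −F/λ = −9.1/(-0.6035) = 15.1 °C.

15.1 °C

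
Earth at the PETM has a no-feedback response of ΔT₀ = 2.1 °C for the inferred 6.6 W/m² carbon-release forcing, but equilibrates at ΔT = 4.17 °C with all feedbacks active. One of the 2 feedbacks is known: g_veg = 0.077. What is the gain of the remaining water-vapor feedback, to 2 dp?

0.42

Amplification A = ΔT/ΔT₀ = 4.17/2.1 = 1.986.
Total gain g = 1 − 1/A = 1 − 1/1.986 = 0.4965.
The known gain is 0.077.
g_wv = 0.4965 − 0.077 = 0.42.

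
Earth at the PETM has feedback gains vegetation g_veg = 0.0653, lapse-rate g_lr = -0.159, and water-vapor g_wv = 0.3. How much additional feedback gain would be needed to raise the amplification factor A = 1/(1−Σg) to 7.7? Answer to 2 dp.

Current total gain = 0.2063.
Target gain for A = 7.7: g* = 1 − 1/7.7 = 0.8701.
Additional gain needed = 0.8701 − 0.2063 = 0.66.

0.66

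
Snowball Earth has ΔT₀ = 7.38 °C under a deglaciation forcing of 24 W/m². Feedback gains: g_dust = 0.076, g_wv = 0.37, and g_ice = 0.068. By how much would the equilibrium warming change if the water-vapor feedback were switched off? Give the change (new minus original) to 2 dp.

Original: g = 0.514, ΔT = 7.38/(1−0.514) = 15.1852 °C.
Without water-vapor: g' = 0.144, ΔT' = 7.38/(1−0.144) = 8.6215 °C.
Change = 8.6215 − 15.1852 = -6.56 °C.

-6.56 °C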